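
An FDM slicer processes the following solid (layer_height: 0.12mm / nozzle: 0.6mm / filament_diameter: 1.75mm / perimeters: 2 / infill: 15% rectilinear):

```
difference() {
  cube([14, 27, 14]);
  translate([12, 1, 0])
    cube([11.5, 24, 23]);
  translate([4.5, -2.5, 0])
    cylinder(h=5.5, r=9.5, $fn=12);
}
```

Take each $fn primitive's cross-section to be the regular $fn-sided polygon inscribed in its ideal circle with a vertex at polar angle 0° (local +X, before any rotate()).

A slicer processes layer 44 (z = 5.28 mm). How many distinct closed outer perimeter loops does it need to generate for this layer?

2

At z = 5.28 mm: the cube is present — its section is the full 14×27 rectangle; the 11.5×24 cube at (12, 1) contributes its full rectangle; the cylinder at (4.5, -2.5): section is a regular 12-gon, circumradius r=9.5; Subtracting the remaining from the first: starting from the 14×27 cube, the 11.5×24 cube at (12, 1) partially overlaps it — only the 48.00 mm² overlap (of its 276.00 mm²) is removed, clipping the outline; the r=9.5 cylinder at (4.5, -2.5) partially overlaps it — only the 72.18 mm² overlap (of its 270.75 mm²) is removed, clipping the outline — 2 connected regions. The result has 2 disconnected regions.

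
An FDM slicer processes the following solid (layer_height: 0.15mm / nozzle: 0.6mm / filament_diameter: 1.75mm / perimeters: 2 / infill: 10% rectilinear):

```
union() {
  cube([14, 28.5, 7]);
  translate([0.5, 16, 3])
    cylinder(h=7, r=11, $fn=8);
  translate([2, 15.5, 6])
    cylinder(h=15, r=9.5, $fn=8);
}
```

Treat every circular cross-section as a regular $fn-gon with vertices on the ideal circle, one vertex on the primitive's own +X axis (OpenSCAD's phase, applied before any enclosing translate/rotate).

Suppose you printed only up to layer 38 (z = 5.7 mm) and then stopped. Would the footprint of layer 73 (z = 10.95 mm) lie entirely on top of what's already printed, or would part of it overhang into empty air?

Compare the two slices. At z = 5.7: the cube is present — its section is the full 14×28.5 rectangle (area 399.00 mm²); the cylinder at (0.5, 16): section is a regular 8-gon, circumradius r=11 (area = (8/2)·11.000²·sin(360°/8) = 342.24 mm²); the cylinder at (2, 15.5) is absent (z outside [6, 21]); Combining (union): the regions partially overlap — summed areas 741.24 mm² minus the doubly-counted overlap 182.02 mm² gives 559.22 mm² — area = 559.22 mm². At z = 10.95: the cube does not reach this height (z outside [0, 7]); the cylinder at (0.5, 16) is absent (z outside [3, 10]); the r=9.5 cylinder at (2, 15.5) contributes a regular 8-gon of circumradius 9.5 (area = (8/2)·9.500²·sin(360°/8) = 255.27 mm²); Taking the union: only the r=9.5 cylinder at (2, 15.5) is present, so the union is just that shape — area = 255.27 mm². Checking containment: the cross-section at z = 10.95 is a subset of the cross-section at z = 5.7.

entirely on top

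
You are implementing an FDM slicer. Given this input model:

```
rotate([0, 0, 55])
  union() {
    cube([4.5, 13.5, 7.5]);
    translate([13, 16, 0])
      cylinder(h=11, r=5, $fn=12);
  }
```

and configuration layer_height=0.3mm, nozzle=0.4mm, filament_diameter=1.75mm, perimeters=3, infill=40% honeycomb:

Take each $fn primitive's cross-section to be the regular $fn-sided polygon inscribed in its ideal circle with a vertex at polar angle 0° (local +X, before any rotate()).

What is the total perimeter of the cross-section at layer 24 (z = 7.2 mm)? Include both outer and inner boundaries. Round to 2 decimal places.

At z = 7.2 mm: the 4.5×13.5 cube contributes its full rectangle (perimeter 36.00 mm); the r=5 cylinder at (13, 16) contributes a regular 12-gon of circumradius 5 (perimeter = 2·12·5.000·sin(180°/12) = 31.06 mm); Combining (union): the 2 present regions are separate (no shared area or edge), so areas and boundary lengths simply add and each stays a separate island — boundary = 67.06 mm; (rotated 55° about Z; rotation is an isometry so areas/perimeters/island counts are preserved). Overall, the cross-section has 2 separate islands. Total boundary length (outer) = 67.06 mm.

67.06 mm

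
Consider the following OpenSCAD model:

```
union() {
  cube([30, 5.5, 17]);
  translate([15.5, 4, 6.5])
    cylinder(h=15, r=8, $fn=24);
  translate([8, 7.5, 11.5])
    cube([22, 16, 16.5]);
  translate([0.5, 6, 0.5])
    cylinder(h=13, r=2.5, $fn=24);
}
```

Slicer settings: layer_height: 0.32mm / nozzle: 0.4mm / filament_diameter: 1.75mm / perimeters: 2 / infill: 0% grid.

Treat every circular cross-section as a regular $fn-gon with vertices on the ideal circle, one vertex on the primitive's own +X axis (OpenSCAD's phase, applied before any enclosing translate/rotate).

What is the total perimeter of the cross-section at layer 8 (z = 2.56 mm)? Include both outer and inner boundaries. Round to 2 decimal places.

77.88 mm

At z = 2.56 mm: the cube is present — its section is the full 30×5.5 rectangle (perimeter 71.00 mm); the cylinder at (15.5, 4) is not intersected at this z (z outside [6.5, 21.5]); the cube at (8, 7.5) is absent (z outside [11.5, 28]); the cylinder at (0.5, 6): section is a regular 24-gon, circumradius r=2.5 (perimeter = 2·24·2.500·sin(180°/24) = 15.66 mm); Taking the union: the regions partially overlap (shared area 4.60 mm²), so the edge portions inside another operand are dropped and the merged outline is re-measured after clipping — boundary = 77.88 mm. Overall, the cross-section is a single solid region. Total boundary length (outer) = 77.88 mm.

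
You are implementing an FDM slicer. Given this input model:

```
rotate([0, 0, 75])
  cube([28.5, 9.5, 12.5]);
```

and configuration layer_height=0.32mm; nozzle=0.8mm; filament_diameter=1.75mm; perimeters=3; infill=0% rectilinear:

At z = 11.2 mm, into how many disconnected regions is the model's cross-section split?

1

At z = 11.2 mm: the cube is present — its section is the full 28.5×9.5 rectangle; (whole slice rotated 75° about Z — lengths, areas and connectivity unchanged). The result has 1 disconnected region.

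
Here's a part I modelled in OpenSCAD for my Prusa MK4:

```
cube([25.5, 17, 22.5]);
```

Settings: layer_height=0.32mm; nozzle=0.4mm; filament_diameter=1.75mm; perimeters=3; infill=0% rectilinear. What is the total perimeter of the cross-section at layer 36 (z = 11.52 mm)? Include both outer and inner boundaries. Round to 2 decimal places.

At z = 11.52 mm: the 25.5×17 cube contributes its full rectangle (perimeter 85.00 mm). Overall, the cross-section is a single solid region. Total boundary length (outer) = 85.00 mm.

85.00 mm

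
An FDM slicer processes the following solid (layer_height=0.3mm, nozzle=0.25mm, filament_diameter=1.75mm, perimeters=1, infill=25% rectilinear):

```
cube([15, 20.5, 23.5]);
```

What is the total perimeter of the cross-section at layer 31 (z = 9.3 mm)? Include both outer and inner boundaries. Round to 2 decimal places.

At z = 9.3 mm: the cube (footprint 15×20.5) is included at this height (perimeter 71.00 mm). Overall, the cross-section is a single solid region. Total boundary length (outer) = 71.00 mm.

71.00 mm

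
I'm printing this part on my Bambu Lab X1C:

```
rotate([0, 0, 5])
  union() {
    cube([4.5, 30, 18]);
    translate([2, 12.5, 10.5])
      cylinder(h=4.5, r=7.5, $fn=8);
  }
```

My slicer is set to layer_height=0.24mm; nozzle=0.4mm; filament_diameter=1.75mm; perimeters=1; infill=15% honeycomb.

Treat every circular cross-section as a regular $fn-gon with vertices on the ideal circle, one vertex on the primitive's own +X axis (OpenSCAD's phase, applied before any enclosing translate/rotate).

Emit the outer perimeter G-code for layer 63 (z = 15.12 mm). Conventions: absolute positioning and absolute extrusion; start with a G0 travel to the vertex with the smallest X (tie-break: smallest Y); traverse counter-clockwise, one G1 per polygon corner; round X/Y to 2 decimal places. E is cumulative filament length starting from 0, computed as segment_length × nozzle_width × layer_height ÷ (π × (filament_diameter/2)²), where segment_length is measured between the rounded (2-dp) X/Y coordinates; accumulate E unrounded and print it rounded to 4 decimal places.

At z = 15.12 mm: the cube (footprint 4.5×30) is included at this height; the cylinder at (2, 12.5) does not reach this height (z outside [10.5, 15]); Combining (union): only the 4.5×30 cube is present, so the union is just that shape — 1 connected region; (whole slice rotated 5° about Z — lengths, areas and connectivity unchanged). The outline is a single polygon with 4 vertices. Extrusion per mm of travel: 0.4 × 0.24 / (π × 0.875²) = 0.039912. Accumulating E over each segment gives final E = 2.7540.

G0 X-2.61 Y29.89 Z15.12
G1 X0.00 Y0.00 E1.1975
G1 X4.48 Y0.39 E1.3770
G1 X1.87 Y30.28 E2.5745
G1 X-2.61 Y29.89 E2.7540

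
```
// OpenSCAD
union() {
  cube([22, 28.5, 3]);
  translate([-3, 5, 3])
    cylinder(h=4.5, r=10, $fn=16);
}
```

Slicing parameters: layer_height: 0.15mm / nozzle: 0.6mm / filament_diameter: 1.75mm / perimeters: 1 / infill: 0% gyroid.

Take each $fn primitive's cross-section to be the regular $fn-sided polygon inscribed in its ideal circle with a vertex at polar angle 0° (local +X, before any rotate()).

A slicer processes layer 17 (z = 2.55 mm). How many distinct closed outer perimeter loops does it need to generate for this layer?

At z = 2.55 mm: the 22×28.5 cube contributes its full rectangle; the cylinder at (-3, 5) is not intersected at this z (z outside [3, 7.5]); Combining (union): only the 22×28.5 cube is present, so the union is just that shape — 1 connected region. The result has 1 disconnected region.

1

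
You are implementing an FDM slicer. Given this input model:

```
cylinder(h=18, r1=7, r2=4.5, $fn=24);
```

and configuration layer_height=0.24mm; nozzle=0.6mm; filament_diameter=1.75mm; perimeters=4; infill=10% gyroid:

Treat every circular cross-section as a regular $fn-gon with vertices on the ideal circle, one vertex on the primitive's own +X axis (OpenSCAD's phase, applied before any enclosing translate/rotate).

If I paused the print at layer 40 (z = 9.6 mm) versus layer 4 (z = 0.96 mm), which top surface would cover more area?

Layer 40 (z = 9.6): the cone (r1=7→r2=4.5) has section circumradius 5.667 here — a regular 24-gon (area = (24/2)·5.667²·sin(360°/24) = 99.73 mm²). So its area = 99.73 mm². Layer 4 (z = 0.96): the cone: at t=0.053 of its height the radius interpolates to r₁+(r₂−r₁)t = 6.867, giving a regular 24-gon of that circumradius (area = (24/2)·6.867²·sin(360°/24) = 146.44 mm²). So its area = 146.44 mm². Layer 4 is larger (146.44 vs 99.73 mm²).

layer 4 (z = 0.96 mm)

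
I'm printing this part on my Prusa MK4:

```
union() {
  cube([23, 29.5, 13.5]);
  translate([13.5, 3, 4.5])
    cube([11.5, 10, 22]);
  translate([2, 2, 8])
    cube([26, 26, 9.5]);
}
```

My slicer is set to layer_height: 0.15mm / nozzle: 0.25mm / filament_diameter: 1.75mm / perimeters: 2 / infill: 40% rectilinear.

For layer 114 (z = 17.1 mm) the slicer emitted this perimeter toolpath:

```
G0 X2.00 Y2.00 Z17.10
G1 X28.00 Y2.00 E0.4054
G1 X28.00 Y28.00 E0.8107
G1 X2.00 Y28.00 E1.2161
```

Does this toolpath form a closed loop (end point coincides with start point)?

Start point (G0): (2.00, 2.00). End point (last G1): the path does not return to the start — open.

no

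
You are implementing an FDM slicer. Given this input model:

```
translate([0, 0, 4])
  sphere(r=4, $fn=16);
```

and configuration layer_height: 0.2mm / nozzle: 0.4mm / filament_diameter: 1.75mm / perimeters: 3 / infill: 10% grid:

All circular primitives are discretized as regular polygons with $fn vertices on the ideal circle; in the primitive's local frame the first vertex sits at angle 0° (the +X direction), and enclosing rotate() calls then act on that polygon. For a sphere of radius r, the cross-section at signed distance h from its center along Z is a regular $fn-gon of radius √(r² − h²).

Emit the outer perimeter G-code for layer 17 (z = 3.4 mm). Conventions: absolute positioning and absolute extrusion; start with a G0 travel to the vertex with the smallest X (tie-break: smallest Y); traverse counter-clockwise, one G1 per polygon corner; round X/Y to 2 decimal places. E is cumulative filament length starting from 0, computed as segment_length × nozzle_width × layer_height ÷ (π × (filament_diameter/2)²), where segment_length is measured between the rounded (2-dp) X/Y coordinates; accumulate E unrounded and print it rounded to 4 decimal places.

G0 X-3.95 Y0.00 Z3.40
G1 X-3.65 Y-1.51 E0.0512
G1 X-2.80 Y-2.80 E0.1026
G1 X-1.51 Y-3.65 E0.1540
G1 X0.00 Y-3.95 E0.2052
G1 X1.51 Y-3.65 E0.2564
G1 X2.80 Y-2.80 E0.3078
G1 X3.65 Y-1.51 E0.3591
G1 X3.95 Y0.00 E0.4103
G1 X3.65 Y1.51 E0.4616
G1 X2.80 Y2.80 E0.5129
G1 X1.51 Y3.65 E0.5643
G1 X0.00 Y3.95 E0.6155
G1 X-1.51 Y3.65 E0.6667
G1 X-2.80 Y2.80 E0.7181
G1 X-3.65 Y1.51 E0.7695
G1 X-3.95 Y0.00 E0.8207

At z = 3.4 mm: the r=4 sphere contributes a regular 16-gon of circumradius √(4²−0.6²) = 3.955. The outline is a single polygon with 16 vertices. Extrusion per mm of travel: 0.4 × 0.2 / (π × 0.875²) = 0.033260. Accumulating E over each segment gives final E = 0.8207.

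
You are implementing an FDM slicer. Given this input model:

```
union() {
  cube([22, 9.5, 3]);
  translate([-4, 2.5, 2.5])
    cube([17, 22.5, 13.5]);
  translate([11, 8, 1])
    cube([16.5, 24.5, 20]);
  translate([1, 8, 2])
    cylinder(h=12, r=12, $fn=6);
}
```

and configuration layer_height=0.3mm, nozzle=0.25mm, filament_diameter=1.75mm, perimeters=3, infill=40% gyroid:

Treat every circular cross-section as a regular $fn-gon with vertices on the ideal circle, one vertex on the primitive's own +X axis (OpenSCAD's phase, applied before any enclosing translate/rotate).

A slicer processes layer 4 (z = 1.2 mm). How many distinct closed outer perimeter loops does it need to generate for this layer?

At z = 1.2 mm: the cube is present — its section is the full 22×9.5 rectangle; the cube at (-4, 2.5) is not intersected at this z (z outside [2.5, 16]); the 16.5×24.5 cube at (11, 8) contributes its full rectangle; the cylinder at (1, 8) is absent (z outside [2, 14]); Combining (union): the regions partially overlap (shared area 16.50 mm²), so overlapping operands fuse into one piece — 1 connected region. The result has 1 disconnected region.

1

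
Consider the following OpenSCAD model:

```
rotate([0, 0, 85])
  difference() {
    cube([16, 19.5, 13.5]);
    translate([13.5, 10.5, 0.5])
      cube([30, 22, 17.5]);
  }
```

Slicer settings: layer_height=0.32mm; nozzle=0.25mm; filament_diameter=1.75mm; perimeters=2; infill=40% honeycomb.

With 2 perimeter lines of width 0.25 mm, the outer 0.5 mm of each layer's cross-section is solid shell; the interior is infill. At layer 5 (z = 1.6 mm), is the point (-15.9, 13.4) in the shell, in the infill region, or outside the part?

infill

At z = 1.6 mm: the cube (footprint 16×19.5) is included at this height; the cube at (13.5, 10.5) is present — its section is the full 30×22 rectangle; Subtracting the remaining from the first: starting from the 16×19.5 cube, the 30×22 cube at (13.5, 10.5) partially overlaps it — only the 22.50 mm² overlap (of its 660.00 mm²) is removed, clipping the outline — 1 connected region; (whole slice rotated 85° about Z — lengths, areas and connectivity unchanged). Overall, the cross-section is a single solid region. Undo the 85° rotation: the query point maps to (11.963, 17.007) in the un-rotated model frame. The nearest boundary edge runs (13.50, 19.50)→(13.50, 10.50); distance from the point to it = 1.54 mm. The point is inside the cross-section and 1.54 mm from the nearest boundary — more than the 0.5 mm shell width (2 × 0.25), so it's in the infill interior.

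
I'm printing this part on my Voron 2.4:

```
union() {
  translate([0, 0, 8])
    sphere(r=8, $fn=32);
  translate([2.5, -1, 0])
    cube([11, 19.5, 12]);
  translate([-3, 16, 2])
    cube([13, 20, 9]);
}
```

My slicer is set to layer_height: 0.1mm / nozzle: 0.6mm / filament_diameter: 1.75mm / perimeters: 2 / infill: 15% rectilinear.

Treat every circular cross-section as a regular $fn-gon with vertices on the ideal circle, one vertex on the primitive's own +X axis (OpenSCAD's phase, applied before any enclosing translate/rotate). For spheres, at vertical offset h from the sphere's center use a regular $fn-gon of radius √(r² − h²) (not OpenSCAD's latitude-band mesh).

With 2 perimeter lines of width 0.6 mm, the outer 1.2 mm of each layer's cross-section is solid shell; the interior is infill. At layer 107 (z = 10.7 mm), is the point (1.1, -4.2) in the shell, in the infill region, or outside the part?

infill

At z = 10.7 mm: the r=8 sphere slices to a regular 32-gon of circumradius 7.531 (√(r²−h²) with h=2.7 from center); the cube at (2.5, -1) (footprint 11×19.5) is included at this height; the cube at (-3, 16) is present — its section is the full 13×20 rectangle; Combining (union): the regions partially overlap (shared area 49.58 mm²), so overlapping operands fuse into one piece — 1 connected region. Overall, the cross-section is a single solid region. The nearest boundary edge runs (2.88, -6.96)→(1.47, -7.39); distance from the point to it = 3.16 mm. The point is inside the cross-section and 3.16 mm from the nearest boundary — more than the 1.2 mm shell width (2 × 0.6), so it's in the infill interior.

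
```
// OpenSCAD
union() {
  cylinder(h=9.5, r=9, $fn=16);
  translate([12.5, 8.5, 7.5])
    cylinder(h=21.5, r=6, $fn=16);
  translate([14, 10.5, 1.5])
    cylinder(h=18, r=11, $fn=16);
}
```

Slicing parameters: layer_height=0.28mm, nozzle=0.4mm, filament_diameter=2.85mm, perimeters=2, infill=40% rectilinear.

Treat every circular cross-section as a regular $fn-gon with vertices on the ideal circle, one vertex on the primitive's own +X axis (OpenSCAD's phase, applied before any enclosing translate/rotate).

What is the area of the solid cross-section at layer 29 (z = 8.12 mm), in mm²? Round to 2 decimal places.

At z = 8.12 mm: the r=9 cylinder gives a regular 16-gon of circumradius 9 (constant along its height) (area = (16/2)·9.000²·sin(360°/16) = 247.98 mm²); the r=6 cylinder at (12.5, 8.5) gives a regular 16-gon of circumradius 6 (constant along its height) (area = (16/2)·6.000²·sin(360°/16) = 110.21 mm²); the r=11 cylinder at (14, 10.5) contributes a regular 16-gon of circumradius 11 (area = (16/2)·11.000²·sin(360°/16) = 370.44 mm²); Taking the union: the regions partially overlap — summed areas 728.63 mm² minus the doubly-counted overlap 123.89 mm² gives 604.74 mm² — area = 604.74 mm². Overall, the cross-section is a single solid region. Net area = 604.74 mm².

604.74 mm²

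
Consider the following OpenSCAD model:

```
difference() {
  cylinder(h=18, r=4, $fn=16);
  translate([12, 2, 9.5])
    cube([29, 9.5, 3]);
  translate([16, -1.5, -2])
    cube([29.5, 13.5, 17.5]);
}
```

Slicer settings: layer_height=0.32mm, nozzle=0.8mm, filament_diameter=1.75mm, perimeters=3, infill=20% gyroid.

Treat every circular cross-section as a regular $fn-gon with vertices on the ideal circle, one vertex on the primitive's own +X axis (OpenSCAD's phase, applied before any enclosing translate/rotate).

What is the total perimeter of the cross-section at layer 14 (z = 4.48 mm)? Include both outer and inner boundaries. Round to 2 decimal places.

24.97 mm

At z = 4.48 mm: the r=4 cylinder contributes a regular 16-gon of circumradius 4 (perimeter = 2·16·4.000·sin(180°/16) = 24.97 mm); the cube at (12, 2) is absent (z outside [9.5, 12.5]); the cube at (16, -1.5) (footprint 29.5×13.5) is included at this height (perimeter 86.00 mm); After the difference (first − rest): starting from the r=4 cylinder, the 29.5×13.5 cube at (16, -1.5) misses the remaining region (no effect) — boundary = 24.97 mm. Overall, the cross-section is a single solid region. Total boundary length (outer) = 24.97 mm.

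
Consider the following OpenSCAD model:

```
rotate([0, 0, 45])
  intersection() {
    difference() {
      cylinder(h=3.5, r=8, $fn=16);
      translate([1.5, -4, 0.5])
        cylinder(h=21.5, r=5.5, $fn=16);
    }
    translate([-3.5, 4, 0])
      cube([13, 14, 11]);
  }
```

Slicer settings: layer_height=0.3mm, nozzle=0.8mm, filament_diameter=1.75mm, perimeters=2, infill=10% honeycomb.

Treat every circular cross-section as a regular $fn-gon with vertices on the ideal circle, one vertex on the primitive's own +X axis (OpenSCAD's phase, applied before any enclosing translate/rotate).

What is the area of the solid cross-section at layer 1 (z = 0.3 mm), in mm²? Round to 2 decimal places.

At z = 0.3 mm: the r=8 cylinder gives a regular 16-gon of circumradius 8 (constant along its height) (area = (16/2)·8.000²·sin(360°/16) = 195.93 mm²); the cylinder at (1.5, -4) does not reach this height (z outside [0.5, 22]); After the difference (first − rest): none of the subtracted shapes is present at this height, so the r=8 cylinder is unchanged — area = 195.93 mm²; the cube at (-3.5, 4) is present — its section is the full 13×14 rectangle (area 182.00 mm²); Taking the intersection: the 13×14 cube at (-3.5, 4) partially overlaps the result so far; clipping to the common part keeps 31.52 mm² — area = 31.52 mm²; (rotated 45° about Z; rotation is an isometry so areas/perimeters/island counts are preserved). Overall, the cross-section is a single solid region. Net area = 31.52 mm².

31.52 mm²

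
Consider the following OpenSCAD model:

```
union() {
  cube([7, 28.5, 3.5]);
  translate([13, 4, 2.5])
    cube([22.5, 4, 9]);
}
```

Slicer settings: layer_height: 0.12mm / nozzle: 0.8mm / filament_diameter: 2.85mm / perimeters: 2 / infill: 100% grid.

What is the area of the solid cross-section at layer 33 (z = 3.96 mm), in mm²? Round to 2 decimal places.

90.00 mm²

At z = 3.96 mm: the cube does not reach this height (z outside [0, 3.5]); the cube at (13, 4) (footprint 22.5×4) is included at this height (area 90.00 mm²); Merging all regions: only the 22.5×4 cube at (13, 4) is present, so the union is just that shape — area = 90.00 mm². Overall, the cross-section is a single solid region. Net area = 90.00 mm².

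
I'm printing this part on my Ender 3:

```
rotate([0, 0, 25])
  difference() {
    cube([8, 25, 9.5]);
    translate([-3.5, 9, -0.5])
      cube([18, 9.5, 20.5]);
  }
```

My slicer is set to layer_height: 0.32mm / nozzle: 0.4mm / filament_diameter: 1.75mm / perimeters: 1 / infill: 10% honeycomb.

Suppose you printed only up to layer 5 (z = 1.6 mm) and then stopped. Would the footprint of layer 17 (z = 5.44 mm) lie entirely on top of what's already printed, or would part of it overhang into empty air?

entirely on top

Compare the two slices. At z = 1.6: the 8×25 cube contributes its full rectangle (area 200.00 mm²); the cube at (-3.5, 9) is present — its section is the full 18×9.5 rectangle (area 171.00 mm²); Subtracting the remaining from the first: starting from the 8×25 cube (200.00 mm²), the 18×9.5 cube at (-3.5, 9) partially overlaps it — only the 76.00 mm² overlap (of its 171.00 mm²) is removed, clipping the outline — area = 124.00 mm²; (rotated 25° about Z; rotation is an isometry so areas/perimeters/island counts are preserved). At z = 5.44: the 8×25 cube contributes its full rectangle (area 200.00 mm²); the cube at (-3.5, 9) (footprint 18×9.5) is included at this height (area 171.00 mm²); Taking the first minus the rest: starting from the 8×25 cube (200.00 mm²), the 18×9.5 cube at (-3.5, 9) partially overlaps it — only the 76.00 mm² overlap (of its 171.00 mm²) is removed, clipping the outline — area = 124.00 mm²; (whole slice rotated 25° about Z — lengths, areas and connectivity unchanged). Checking containment: the cross-section at z = 5.44 is a subset of the cross-section at z = 1.6.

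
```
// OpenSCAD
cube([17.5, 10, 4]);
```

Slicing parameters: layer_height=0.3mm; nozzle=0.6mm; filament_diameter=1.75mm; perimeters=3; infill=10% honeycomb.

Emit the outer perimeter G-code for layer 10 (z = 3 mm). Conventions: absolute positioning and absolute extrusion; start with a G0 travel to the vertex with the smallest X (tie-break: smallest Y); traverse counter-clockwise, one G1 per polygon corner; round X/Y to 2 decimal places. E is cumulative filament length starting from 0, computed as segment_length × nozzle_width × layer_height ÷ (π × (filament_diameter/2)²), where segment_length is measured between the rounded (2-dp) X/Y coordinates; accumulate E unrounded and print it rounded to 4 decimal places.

G0 X0.00 Y0.00 Z3.00
G1 X17.50 Y0.00 E1.3096
G1 X17.50 Y10.00 E2.0580
G1 X0.00 Y10.00 E3.3676
G1 X0.00 Y0.00 E4.1159

At z = 3 mm: the 17.5×10 cube contributes its full rectangle. The outline is a single polygon with 4 vertices. Extrusion per mm of travel: 0.6 × 0.3 / (π × 0.875²) = 0.074835. Accumulating E over each segment gives final E = 4.1159.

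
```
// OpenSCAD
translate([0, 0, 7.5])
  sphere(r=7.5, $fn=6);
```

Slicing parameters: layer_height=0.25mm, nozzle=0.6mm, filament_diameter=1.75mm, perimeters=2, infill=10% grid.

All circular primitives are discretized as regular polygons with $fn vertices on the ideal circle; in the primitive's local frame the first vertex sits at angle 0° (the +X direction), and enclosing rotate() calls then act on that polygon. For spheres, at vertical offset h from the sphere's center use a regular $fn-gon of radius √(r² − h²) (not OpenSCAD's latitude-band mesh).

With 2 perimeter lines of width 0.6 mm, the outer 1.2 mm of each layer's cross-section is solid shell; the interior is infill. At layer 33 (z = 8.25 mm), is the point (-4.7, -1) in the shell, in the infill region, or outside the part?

At z = 8.25 mm: the r=7.5 sphere slices to a regular 6-gon of circumradius 7.462 (√(r²−h²) with h=0.75 from center). Overall, the cross-section is a single solid region. The nearest boundary edge runs (-7.46, 0.00)→(-3.73, -6.46); distance from the point to it = 1.89 mm. The point is inside the cross-section and 1.89 mm from the nearest boundary — more than the 1.2 mm shell width (2 × 0.6), so it's in the infill interior.

infill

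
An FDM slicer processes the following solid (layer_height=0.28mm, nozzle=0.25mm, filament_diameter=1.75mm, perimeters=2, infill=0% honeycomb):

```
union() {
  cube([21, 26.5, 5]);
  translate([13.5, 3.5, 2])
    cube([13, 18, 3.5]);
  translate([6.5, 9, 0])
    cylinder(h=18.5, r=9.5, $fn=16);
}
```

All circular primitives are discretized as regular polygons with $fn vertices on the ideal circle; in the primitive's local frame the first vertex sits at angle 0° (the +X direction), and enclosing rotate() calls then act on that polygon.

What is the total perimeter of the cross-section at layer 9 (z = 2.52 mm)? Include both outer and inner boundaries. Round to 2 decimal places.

At z = 2.52 mm: the cube is present — its section is the full 21×26.5 rectangle (perimeter 95.00 mm); the 13×18 cube at (13.5, 3.5) contributes its full rectangle (perimeter 62.00 mm); the cylinder at (6.5, 9): section is a regular 16-gon, circumradius r=9.5 (perimeter = 2·16·9.500·sin(180°/16) = 59.31 mm); Taking the union: the regions partially overlap (shared area 383.14 mm²), so the edge portions inside another operand are dropped and the merged outline is re-measured after clipping — boundary = 107.72 mm. Overall, the cross-section is a single solid region. Total boundary length (outer) = 107.72 mm.

107.72 mm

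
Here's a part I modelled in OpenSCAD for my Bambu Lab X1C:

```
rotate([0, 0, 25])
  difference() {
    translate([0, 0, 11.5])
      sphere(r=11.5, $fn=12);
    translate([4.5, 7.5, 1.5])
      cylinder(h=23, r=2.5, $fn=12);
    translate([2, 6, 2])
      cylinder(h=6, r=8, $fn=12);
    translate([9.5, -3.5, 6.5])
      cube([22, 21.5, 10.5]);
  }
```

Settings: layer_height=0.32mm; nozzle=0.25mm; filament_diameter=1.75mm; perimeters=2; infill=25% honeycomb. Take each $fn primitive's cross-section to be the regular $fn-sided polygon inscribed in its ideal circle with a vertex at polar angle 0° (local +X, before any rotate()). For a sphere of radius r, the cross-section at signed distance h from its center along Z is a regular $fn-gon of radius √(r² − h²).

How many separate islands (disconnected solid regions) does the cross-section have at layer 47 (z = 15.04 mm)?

At z = 15.04 mm: the sphere: section is a regular 12-gon, circumradius = √(r²−h²) = √(11.5²−3.54²) = 10.942; the r=2.5 cylinder at (4.5, 7.5) contributes a regular 12-gon of circumradius 2.5; the cylinder at (2, 6) is absent (z outside [2, 8]); the cube at (9.5, -3.5) is present — its section is the full 22×21.5 rectangle; Taking the first minus the rest: starting from the r=11.5 sphere, the r=2.5 cylinder at (4.5, 7.5) partially overlaps it — only the 17.86 mm² overlap (of its 18.75 mm²) is removed, clipping the outline; the 22×21.5 cube at (9.5, -3.5) partially overlaps it — only the 7.28 mm² overlap (of its 473.00 mm²) is removed, clipping the outline — 1 connected region; (whole slice rotated 25° about Z — lengths, areas and connectivity unchanged). Overall, the cross-section is a single solid region. Island count = 1.

1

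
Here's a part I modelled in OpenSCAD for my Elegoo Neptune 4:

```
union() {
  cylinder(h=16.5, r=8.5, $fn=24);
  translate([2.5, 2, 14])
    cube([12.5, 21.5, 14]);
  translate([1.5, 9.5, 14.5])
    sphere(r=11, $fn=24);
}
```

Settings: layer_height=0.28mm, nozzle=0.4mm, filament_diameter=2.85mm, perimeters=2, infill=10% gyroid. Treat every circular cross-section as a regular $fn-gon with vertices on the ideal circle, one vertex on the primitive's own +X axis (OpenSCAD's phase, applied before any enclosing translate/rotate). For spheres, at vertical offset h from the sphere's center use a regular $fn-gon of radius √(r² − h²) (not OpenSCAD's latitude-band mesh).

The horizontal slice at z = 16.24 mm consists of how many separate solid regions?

1

At z = 16.24 mm: the cylinder: section is a regular 24-gon, circumradius r=8.5; the 12.5×21.5 cube at (2.5, 2) contributes its full rectangle; the sphere at (1.5, 9.5): section is a regular 24-gon, circumradius = √(r²−h²) = √(11²−1.74²) = 10.862; Combining (union): the regions partially overlap (shared area 259.21 mm²), so overlapping operands fuse into one piece — 1 connected region. The result has 1 disconnected region.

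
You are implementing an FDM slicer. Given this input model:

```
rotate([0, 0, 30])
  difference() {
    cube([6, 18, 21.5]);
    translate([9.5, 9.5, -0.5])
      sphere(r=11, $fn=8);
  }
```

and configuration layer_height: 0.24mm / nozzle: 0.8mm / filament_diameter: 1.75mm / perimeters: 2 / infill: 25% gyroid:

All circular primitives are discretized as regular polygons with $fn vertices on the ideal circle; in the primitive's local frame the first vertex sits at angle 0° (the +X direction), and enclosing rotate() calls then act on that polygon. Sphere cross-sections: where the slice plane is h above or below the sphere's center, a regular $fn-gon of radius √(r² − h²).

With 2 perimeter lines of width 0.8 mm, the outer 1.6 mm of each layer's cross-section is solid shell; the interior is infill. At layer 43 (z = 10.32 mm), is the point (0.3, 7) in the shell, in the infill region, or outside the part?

infill

At z = 10.32 mm: the cube is present — its section is the full 6×18 rectangle; the sphere at (9.5, 9.5): section is a regular 8-gon, circumradius = √(r²−h²) = √(11²−10.82²) = 1.982; Taking the first minus the rest: starting from the 6×18 cube, the r=11 sphere at (9.5, 9.5) misses the remaining region (no effect) — 1 connected region; (whole slice rotated 30° about Z — lengths, areas and connectivity unchanged). Overall, the cross-section is a single solid region. Undo the 30° rotation: the query point maps to (3.760, 5.912) in the un-rotated model frame. The nearest boundary edge runs (6.00, 18.00)→(6.00, 0.00); distance from the point to it = 2.24 mm. The point is inside the cross-section and 2.24 mm from the nearest boundary — more than the 1.6 mm shell width (2 × 0.8), so it's in the infill interior.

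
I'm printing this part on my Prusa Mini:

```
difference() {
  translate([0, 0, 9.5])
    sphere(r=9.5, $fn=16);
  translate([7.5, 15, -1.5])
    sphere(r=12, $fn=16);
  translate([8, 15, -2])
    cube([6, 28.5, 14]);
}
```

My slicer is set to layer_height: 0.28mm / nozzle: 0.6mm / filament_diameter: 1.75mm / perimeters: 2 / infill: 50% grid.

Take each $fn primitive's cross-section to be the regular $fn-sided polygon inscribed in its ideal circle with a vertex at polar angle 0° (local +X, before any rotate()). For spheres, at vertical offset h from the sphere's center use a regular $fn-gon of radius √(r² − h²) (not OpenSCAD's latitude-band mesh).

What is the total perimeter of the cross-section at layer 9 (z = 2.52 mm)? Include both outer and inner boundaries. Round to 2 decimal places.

40.17 mm

At z = 2.52 mm: the r=9.5 sphere contributes a regular 16-gon of circumradius √(9.5²−6.98²) = 6.444 (perimeter = 2·16·6.444·sin(180°/16) = 40.23 mm); the r=12 sphere at (7.5, 15) slices to a regular 16-gon of circumradius 11.307 (√(r²−h²) with h=4.02 from center) (perimeter = 2·16·11.307·sin(180°/16) = 70.59 mm); the cube at (8, 15) is present — its section is the full 6×28.5 rectangle (perimeter 69.00 mm); Taking the first minus the rest: starting from the r=9.5 sphere, the r=12 sphere at (7.5, 15) partially overlaps it — only the 2.44 mm² overlap (of its 391.38 mm²) is removed, clipping the outline; the 6×28.5 cube at (8, 15) misses the remaining region (no effect) — boundary = 40.17 mm. Overall, the cross-section is a single solid region. Total boundary length (outer) = 40.17 mm.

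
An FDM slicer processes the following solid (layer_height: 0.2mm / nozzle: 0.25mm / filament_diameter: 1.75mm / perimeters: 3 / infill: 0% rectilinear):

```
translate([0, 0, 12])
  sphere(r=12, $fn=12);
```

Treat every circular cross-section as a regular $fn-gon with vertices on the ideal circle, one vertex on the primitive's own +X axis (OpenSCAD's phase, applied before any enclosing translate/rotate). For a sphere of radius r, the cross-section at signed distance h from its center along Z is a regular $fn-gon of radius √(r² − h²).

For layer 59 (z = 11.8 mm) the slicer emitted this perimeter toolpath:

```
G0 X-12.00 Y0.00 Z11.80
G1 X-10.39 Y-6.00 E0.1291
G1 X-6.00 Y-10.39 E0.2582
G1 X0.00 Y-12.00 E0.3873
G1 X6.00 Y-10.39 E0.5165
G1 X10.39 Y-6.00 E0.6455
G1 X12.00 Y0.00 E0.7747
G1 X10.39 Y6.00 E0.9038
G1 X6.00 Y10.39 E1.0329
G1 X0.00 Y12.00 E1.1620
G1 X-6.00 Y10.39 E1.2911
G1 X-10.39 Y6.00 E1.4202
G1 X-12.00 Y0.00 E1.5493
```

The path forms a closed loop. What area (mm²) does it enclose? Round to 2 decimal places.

431.90 mm²

Apply the shoelace formula to the sequence of (X, Y) vertices; enclosed area = 431.90 mm².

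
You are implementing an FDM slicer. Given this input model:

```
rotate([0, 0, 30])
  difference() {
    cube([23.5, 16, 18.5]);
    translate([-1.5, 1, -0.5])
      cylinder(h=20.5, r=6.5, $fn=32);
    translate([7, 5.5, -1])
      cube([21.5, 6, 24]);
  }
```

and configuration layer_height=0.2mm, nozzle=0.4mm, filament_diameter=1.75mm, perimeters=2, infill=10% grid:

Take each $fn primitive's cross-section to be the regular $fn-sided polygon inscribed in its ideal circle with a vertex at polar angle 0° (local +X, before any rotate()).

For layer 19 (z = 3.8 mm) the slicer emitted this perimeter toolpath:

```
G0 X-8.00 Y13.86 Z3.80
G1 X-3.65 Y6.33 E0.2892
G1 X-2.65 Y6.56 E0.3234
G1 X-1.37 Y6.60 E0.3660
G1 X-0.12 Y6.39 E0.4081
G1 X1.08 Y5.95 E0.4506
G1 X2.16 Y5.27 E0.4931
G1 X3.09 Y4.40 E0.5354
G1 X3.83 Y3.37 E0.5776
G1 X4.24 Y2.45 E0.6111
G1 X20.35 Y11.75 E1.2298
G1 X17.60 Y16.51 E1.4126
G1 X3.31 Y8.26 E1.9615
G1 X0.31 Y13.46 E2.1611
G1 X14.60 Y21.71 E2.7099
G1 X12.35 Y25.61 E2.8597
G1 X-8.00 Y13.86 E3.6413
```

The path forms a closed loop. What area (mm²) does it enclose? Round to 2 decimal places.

248.66 mm²

Apply the shoelace formula to the sequence of (X, Y) vertices; enclosed area = 248.66 mm².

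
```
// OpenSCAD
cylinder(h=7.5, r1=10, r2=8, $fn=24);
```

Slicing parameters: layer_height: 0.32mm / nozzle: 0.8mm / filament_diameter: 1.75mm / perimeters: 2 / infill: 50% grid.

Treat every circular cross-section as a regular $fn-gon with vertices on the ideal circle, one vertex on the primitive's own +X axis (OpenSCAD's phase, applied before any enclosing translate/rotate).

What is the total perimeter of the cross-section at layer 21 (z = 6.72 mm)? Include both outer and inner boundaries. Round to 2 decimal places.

51.43 mm

At z = 6.72 mm: the cone contributes a regular 24-gon of circumradius 8.208 (interpolated between r1=10 and r2=8 at t=0.896) (perimeter = 2·24·8.208·sin(180°/24) = 51.43 mm). Overall, the cross-section is a single solid region. Total boundary length (outer) = 51.43 mm.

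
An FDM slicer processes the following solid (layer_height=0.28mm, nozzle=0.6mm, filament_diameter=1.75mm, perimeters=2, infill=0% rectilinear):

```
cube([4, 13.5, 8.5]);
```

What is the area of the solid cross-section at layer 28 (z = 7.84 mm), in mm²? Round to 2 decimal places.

54.00 mm²

At z = 7.84 mm: the cube is present — its section is the full 4×13.5 rectangle (area 54.00 mm²). Overall, the cross-section is a single solid region. Net area = 54.00 mm².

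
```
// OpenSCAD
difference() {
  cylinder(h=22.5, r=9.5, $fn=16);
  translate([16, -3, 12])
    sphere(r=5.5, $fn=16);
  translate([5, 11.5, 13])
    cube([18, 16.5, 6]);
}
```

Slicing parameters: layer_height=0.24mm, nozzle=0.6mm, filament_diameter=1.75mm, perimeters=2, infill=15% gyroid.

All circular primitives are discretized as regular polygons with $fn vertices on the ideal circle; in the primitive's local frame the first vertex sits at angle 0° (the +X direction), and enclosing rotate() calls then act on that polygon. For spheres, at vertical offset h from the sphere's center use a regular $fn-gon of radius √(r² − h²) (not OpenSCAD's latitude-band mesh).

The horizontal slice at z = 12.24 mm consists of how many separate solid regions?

At z = 12.24 mm: the r=9.5 cylinder gives a regular 16-gon of circumradius 9.5 (constant along its height); the sphere at (16, -3): section is a regular 16-gon, circumradius = √(r²−h²) = √(5.5²−0.24²) = 5.495; the cube at (5, 11.5) is not intersected at this z (z outside [13, 19]); After the difference (first − rest): starting from the r=9.5 cylinder, the r=5.5 sphere at (16, -3) misses the remaining region (no effect) — 1 connected region. The result has 1 disconnected region.

1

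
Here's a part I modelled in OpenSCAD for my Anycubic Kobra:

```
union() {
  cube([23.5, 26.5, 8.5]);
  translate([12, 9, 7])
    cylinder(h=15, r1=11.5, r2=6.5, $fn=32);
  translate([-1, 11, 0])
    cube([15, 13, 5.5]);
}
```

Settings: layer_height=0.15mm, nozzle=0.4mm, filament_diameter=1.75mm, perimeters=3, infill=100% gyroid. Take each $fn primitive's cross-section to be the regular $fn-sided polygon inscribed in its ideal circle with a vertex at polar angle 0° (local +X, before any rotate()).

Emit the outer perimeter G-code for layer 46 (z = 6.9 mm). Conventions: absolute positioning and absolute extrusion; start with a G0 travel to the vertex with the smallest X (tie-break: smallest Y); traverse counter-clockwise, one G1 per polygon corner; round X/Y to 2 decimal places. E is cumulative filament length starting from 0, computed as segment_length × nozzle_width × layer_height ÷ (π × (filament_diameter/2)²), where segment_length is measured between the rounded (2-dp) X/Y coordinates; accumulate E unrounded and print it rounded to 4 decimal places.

G0 X0.00 Y0.00 Z6.90
G1 X23.50 Y0.00 E0.5862
G1 X23.50 Y26.50 E1.2473
G1 X0.00 Y26.50 E1.8335
G1 X0.00 Y0.00 E2.4945

At z = 6.9 mm: the cube is present — its section is the full 23.5×26.5 rectangle; the cone at (12, 9) does not reach this height (z outside [7, 22]); the cube at (-1, 11) does not reach this height (z outside [0, 5.5]); Merging all regions: only the 23.5×26.5 cube is present, so the union is just that shape — 1 connected region. The outline is a single polygon with 4 vertices. Extrusion per mm of travel: 0.4 × 0.15 / (π × 0.875²) = 0.024945. Accumulating E over each segment gives final E = 2.4945.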